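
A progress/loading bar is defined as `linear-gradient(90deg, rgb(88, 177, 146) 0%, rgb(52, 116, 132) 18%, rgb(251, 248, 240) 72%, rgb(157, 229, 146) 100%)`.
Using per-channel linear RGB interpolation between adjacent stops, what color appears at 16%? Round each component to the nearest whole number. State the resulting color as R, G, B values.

16% lies between the 0% and 18% stops, so the local fraction is t = (16 − 0)/(18 − 0) = 16/18 ≈ 0.8889.
R = 88 + 0.8889 × (52 − 88) = 56 → 56
G = 177 + 0.8889 × (116 − 177) = 122.777 → 123
B = 146 + 0.8889 × (132 − 146) = 133.555 → 134

(56, 123, 134)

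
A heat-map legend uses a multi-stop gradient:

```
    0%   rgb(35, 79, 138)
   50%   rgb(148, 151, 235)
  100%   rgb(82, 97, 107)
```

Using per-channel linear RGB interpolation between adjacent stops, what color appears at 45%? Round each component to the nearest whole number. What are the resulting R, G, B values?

45% lies between the 0% and 50% stops, so the local fraction is t = (45 − 0)/(50 − 0) = 45/50 ≈ 0.9.
R = 35 + 0.9 × (148 − 35) = 136.7 → 137
G = 79 + 0.9 × (151 − 79) = 143.8 → 144
B = 138 + 0.9 × (235 − 138) = 225.3 → 225

(137, 144, 225)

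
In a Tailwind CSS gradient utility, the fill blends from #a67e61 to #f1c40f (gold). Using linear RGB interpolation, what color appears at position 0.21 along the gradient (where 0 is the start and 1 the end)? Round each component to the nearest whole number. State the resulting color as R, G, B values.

#a67e61 → (166, 126, 97); #f1c40f → (241, 196, 15).
R = 166 + 0.21 × (241 − 166) = 166 + 0.21 × 75 = 181.75 → 182
G = 126 + 0.21 × (196 − 126) = 126 + 0.21 × 70 = 140.7 → 141
B = 97 + 0.21 × (15 − 97) = 97 + 0.21 × -82 = 79.78 → 80

(182, 141, 80)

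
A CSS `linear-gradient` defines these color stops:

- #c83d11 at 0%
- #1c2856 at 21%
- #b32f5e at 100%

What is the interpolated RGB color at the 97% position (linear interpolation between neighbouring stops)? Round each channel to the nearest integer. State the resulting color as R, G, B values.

(173, 47, 94)

97% lies between the 21% and 100% stops, so the local fraction is t = (97 − 21)/(100 − 21) = 76/79 ≈ 0.962.
#1c2856 → (28, 40, 86); #b32f5e → (179, 47, 94).
R = 28 + 0.962 × (179 − 28) = 173.262 → 173
G = 40 + 0.962 × (47 − 40) = 46.734 → 47
B = 86 + 0.962 × (94 − 86) = 93.696 → 94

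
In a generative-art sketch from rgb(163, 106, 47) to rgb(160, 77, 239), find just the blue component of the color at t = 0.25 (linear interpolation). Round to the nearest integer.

95

B = 47 + 0.25 × (239 − 47) = 95 → 95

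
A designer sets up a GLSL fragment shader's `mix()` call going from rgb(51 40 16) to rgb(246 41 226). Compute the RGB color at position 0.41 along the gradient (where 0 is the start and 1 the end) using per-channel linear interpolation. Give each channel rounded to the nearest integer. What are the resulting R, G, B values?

(131, 40, 102)

R = 51 + 0.41 × (246 − 51) = 51 + 0.41 × 195 = 130.95 → 131
G = 40 + 0.41 × (41 − 40) = 40 + 0.41 × 1 = 40.41 → 40
B = 16 + 0.41 × (226 − 16) = 16 + 0.41 × 210 = 102.1 → 102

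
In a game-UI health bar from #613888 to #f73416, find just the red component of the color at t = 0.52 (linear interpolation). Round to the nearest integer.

175

R₁ = 97 (from #613888), R₂ = 247 (from #f73416).
R = 97 + 0.52 × (247 − 97) = 175 → 175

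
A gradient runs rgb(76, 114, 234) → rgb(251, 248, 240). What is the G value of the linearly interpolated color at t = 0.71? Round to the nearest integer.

G = 114 + 0.71 × (248 − 114) = 209.14 → 209

209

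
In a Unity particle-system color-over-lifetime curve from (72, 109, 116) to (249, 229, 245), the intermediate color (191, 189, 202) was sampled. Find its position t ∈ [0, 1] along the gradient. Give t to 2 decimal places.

Invert the lerp on the R channel (largest span, 177): t = (191 − 72) / (249 − 72) = 119/177 = 0.67232.
Check on G: (189 − 109)/(229 − 109) = 0.6667 ✓

0.67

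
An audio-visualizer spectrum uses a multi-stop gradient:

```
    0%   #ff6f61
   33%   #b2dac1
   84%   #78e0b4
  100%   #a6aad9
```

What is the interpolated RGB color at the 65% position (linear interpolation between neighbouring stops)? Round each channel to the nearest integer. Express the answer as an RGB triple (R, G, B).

(142, 222, 185)

65% lies between the 33% and 84% stops, so the local fraction is t = (65 − 33)/(84 − 33) = 32/51 ≈ 0.6275.
#b2dac1 → (178, 218, 193); #78e0b4 → (120, 224, 180).
R = 178 + 0.6275 × (120 − 178) = 141.605 → 142
G = 218 + 0.6275 × (224 − 218) = 221.765 → 222
B = 193 + 0.6275 × (180 − 193) = 184.843 → 185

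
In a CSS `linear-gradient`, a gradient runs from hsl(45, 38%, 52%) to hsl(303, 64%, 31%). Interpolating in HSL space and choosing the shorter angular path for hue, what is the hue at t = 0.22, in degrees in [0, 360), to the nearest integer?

23

Hue: 303 − 45 = 258°, but |258| > 180 so the shorter arc goes the other way: Δh = 258 − 360 = -102°.
H = 45 + 0.22 × (-102) = 22.56 → 23°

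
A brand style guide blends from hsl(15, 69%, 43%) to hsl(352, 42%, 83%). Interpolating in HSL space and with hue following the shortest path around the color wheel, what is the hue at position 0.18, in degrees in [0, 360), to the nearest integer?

11

Hue: 352 − 15 = 337°, but |337| > 180 so the shorter arc goes the other way: Δh = 337 − 360 = -23°.
H = 15 + 0.18 × (-23) = 10.86 → 11°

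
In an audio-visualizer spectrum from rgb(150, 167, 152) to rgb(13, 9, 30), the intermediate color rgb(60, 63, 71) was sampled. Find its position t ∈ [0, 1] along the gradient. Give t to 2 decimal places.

0.66

Invert the lerp on the G channel (largest span, 158): t = (63 − 167) / (9 − 167) = -104/-158 = 0.65823.
Check on R: (60 − 150)/(13 − 150) = 0.6569 ✓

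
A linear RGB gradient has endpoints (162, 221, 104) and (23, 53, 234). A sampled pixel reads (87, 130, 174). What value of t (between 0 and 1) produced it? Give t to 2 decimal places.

0.54

Invert the lerp on the G channel (largest span, 168): t = (130 − 221) / (53 − 221) = -91/-168 = 0.54167.
Check on R: (87 − 162)/(23 − 162) = 0.5396 ✓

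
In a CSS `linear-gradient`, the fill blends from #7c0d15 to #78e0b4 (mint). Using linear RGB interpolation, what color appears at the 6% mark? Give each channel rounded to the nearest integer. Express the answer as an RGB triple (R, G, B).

#7c0d15 → (124, 13, 21); #78e0b4 → (120, 224, 180).
6% corresponds to t = 0.06.
R = 124 + 0.06 × (120 − 124) = 124 + 0.06 × -4 = 123.76 → 124
G = 13 + 0.06 × (224 − 13) = 13 + 0.06 × 211 = 25.66 → 26
B = 21 + 0.06 × (180 − 21) = 21 + 0.06 × 159 = 30.54 → 31

(124, 26, 31)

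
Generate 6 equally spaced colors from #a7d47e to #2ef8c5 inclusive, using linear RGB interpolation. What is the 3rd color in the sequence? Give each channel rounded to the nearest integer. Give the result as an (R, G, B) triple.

(119, 226, 154)

With 6 swatches and endpoints inclusive, swatch 3 sits at t = (3 − 1)/(6 − 1) = 2/5 ≈ 0.4.
#a7d47e → (167, 212, 126); #2ef8c5 → (46, 248, 197).
R = 167 + 0.4 × (46 − 167) = 118.6 → 119
G = 212 + 0.4 × (248 − 212) = 226.4 → 226
B = 126 + 0.4 × (197 − 126) = 154.4 → 154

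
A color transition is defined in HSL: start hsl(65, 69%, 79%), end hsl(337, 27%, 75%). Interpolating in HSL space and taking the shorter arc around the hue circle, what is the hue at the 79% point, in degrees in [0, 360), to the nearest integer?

355

Hue: 337 − 65 = 272°, but |272| > 180 so the shorter arc goes the other way: Δh = 272 − 360 = -88°.
H = 65 + 0.79 × (-88) = -4.52 → -5 → -5 mod 360 = 355°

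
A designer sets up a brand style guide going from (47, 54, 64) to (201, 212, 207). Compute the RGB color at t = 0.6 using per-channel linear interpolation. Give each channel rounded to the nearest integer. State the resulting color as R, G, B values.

R = 47 + 0.6 × (201 − 47) = 47 + 0.6 × 154 = 139.4 → 139
G = 54 + 0.6 × (212 − 54) = 54 + 0.6 × 158 = 148.8 → 149
B = 64 + 0.6 × (207 − 64) = 64 + 0.6 × 143 = 149.8 → 150
So the blended color is (139, 149, 150), about #8b9596.

(139, 149, 150)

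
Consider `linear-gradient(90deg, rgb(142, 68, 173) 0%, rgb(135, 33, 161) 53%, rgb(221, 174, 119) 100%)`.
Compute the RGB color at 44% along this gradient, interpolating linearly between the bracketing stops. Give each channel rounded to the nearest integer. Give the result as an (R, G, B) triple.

(136, 39, 163)

44% lies between the 0% and 53% stops, so the local fraction is t = (44 − 0)/(53 − 0) = 44/53 ≈ 0.8302.
R = 142 + 0.8302 × (135 − 142) = 136.189 → 136
G = 68 + 0.8302 × (33 − 68) = 38.943 → 39
B = 173 + 0.8302 × (161 − 173) = 163.038 → 163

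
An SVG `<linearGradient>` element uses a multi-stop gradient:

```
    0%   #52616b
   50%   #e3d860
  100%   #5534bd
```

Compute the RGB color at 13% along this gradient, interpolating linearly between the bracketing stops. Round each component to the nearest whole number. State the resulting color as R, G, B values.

(120, 128, 104)

13% lies between the 0% and 50% stops, so the local fraction is t = (13 − 0)/(50 − 0) = 13/50 ≈ 0.26.
#52616b → (82, 97, 107); #e3d860 → (227, 216, 96).
R = 82 + 0.26 × (227 − 82) = 119.7 → 120
G = 97 + 0.26 × (216 − 97) = 127.94 → 128
B = 107 + 0.26 × (96 − 107) = 104.14 → 104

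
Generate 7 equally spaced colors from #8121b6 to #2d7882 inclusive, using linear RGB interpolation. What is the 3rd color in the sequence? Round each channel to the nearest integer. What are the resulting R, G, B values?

(101, 62, 165)

With 7 swatches and endpoints inclusive, swatch 3 sits at t = (3 − 1)/(7 − 1) = 2/6 ≈ 0.3333.
#8121b6 → (129, 33, 182); #2d7882 → (45, 120, 130).
R = 129 + 0.3333 × (45 − 129) = 101.003 → 101
G = 33 + 0.3333 × (120 − 33) = 61.997 → 62
B = 182 + 0.3333 × (130 − 182) = 164.668 → 165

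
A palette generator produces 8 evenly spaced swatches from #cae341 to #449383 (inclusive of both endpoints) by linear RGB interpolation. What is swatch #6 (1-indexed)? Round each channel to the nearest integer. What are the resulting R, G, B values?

(106, 170, 112)

With 8 swatches and endpoints inclusive, swatch 6 sits at t = (6 − 1)/(8 − 1) = 5/7 ≈ 0.7143.
#cae341 → (202, 227, 65); #449383 → (68, 147, 131).
R = 202 + 0.7143 × (68 − 202) = 106.284 → 106
G = 227 + 0.7143 × (147 − 227) = 169.856 → 170
B = 65 + 0.7143 × (131 − 65) = 112.144 → 112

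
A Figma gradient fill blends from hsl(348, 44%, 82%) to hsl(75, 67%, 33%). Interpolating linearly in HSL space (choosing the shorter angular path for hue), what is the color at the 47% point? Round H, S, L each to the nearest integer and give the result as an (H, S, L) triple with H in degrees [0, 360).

Hue: 75 − 348 = -273°, but |-273| > 180 so the shorter arc goes the other way: Δh = -273 + 360 = 87°.
H = 348 + 0.47 × (87) = 388.89 → 389 → 389 mod 360 = 29°
S = 44 + 0.47 × (67 − 44) = 54.81 → 55%
L = 82 + 0.47 × (33 − 82) = 58.97 → 59%

(29, 55, 59)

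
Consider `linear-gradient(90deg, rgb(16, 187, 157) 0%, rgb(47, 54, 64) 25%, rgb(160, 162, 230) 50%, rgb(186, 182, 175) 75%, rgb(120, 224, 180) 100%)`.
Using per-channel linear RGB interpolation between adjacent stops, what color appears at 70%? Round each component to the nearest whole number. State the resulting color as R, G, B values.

(181, 178, 186)

70% lies between the 50% and 75% stops, so the local fraction is t = (70 − 50)/(75 − 50) = 20/25 ≈ 0.8.
R = 160 + 0.8 × (186 − 160) = 180.8 → 181
G = 162 + 0.8 × (182 − 162) = 178 → 178
B = 230 + 0.8 × (175 − 230) = 186 → 186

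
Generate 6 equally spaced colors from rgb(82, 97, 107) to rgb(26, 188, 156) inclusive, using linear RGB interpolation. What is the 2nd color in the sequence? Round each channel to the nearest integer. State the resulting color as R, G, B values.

(71, 115, 117)

With 6 swatches and endpoints inclusive, swatch 2 sits at t = (2 − 1)/(6 − 1) = 1/5 ≈ 0.2.
R = 82 + 0.2 × (26 − 82) = 70.8 → 71
G = 97 + 0.2 × (188 − 97) = 115.2 → 115
B = 107 + 0.2 × (156 − 107) = 116.8 → 117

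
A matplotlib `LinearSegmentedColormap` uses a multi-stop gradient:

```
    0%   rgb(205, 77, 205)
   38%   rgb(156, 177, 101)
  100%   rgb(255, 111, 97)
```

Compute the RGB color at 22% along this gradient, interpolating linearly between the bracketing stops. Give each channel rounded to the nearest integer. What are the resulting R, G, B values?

22% lies between the 0% and 38% stops, so the local fraction is t = (22 − 0)/(38 − 0) = 22/38 ≈ 0.5789.
R = 205 + 0.5789 × (156 − 205) = 176.634 → 177
G = 77 + 0.5789 × (177 − 77) = 134.89 → 135
B = 205 + 0.5789 × (101 − 205) = 144.794 → 145

(177, 135, 145)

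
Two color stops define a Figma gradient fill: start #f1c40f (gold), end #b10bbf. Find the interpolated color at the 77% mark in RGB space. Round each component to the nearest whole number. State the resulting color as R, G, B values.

(192, 54, 151)

#f1c40f → (241, 196, 15); #b10bbf → (177, 11, 191).
77% corresponds to t = 0.77.
R = 241 + 0.77 × (177 − 241) = 241 + 0.77 × -64 = 191.72 → 192
G = 196 + 0.77 × (11 − 196) = 196 + 0.77 × -185 = 53.55 → 54
B = 15 + 0.77 × (191 − 15) = 15 + 0.77 × 176 = 150.52 → 151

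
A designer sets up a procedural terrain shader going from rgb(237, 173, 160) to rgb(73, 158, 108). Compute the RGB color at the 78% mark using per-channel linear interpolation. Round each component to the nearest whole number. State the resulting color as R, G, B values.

(109, 161, 119)

78% corresponds to t = 0.78.
R = 237 + 0.78 × (73 − 237) = 237 + 0.78 × -164 = 109.08 → 109
G = 173 + 0.78 × (158 − 173) = 173 + 0.78 × -15 = 161.3 → 161
B = 160 + 0.78 × (108 − 160) = 160 + 0.78 × -52 = 119.44 → 119
So the blended color is (109, 161, 119), about #6da177.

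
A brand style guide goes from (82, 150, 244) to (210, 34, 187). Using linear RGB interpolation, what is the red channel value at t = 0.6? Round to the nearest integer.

159

R = 82 + 0.6 × (210 − 82) = 158.8 → 159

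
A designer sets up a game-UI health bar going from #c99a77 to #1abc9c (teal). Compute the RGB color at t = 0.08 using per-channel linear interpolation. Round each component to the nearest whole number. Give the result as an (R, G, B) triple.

#c99a77 → (201, 154, 119); #1abc9c → (26, 188, 156).
R = 201 + 0.08 × (26 − 201) = 201 + 0.08 × -175 = 187 → 187
G = 154 + 0.08 × (188 − 154) = 154 + 0.08 × 34 = 156.72 → 157
B = 119 + 0.08 × (156 − 119) = 119 + 0.08 × 37 = 121.96 → 122

(187, 157, 122)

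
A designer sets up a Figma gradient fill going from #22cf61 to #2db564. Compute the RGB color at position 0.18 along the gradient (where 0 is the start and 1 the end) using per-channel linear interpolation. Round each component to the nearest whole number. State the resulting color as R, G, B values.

(36, 202, 98)

#22cf61 → (34, 207, 97); #2db564 → (45, 181, 100).
R = 34 + 0.18 × (45 − 34) = 34 + 0.18 × 11 = 35.98 → 36
G = 207 + 0.18 × (181 − 207) = 207 + 0.18 × -26 = 202.32 → 202
B = 97 + 0.18 × (100 − 97) = 97 + 0.18 × 3 = 97.54 → 98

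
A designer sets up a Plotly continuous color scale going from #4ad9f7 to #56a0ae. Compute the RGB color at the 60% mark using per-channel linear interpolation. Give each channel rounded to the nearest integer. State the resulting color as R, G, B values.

#4ad9f7 → (74, 217, 247); #56a0ae → (86, 160, 174).
60% corresponds to t = 0.6.
R = 74 + 0.6 × (86 − 74) = 74 + 0.6 × 12 = 81.2 → 81
G = 217 + 0.6 × (160 − 217) = 217 + 0.6 × -57 = 182.8 → 183
B = 247 + 0.6 × (174 − 247) = 247 + 0.6 × -73 = 203.2 → 203
So the blended color is (81, 183, 203), about #51b7cb.

(81, 183, 203)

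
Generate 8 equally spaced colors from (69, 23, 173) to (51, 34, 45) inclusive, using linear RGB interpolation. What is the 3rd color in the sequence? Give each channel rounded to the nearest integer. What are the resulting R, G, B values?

(64, 26, 136)

With 8 swatches and endpoints inclusive, swatch 3 sits at t = (3 − 1)/(8 − 1) = 2/7 ≈ 0.2857.
R = 69 + 0.2857 × (51 − 69) = 63.857 → 64
G = 23 + 0.2857 × (34 − 23) = 26.143 → 26
B = 173 + 0.2857 × (45 − 173) = 136.43 → 136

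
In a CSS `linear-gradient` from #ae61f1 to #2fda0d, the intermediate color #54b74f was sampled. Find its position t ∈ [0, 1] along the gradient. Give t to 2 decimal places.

0.71

Invert the lerp on the B channel (largest span, 228): t = (79 − 241) / (13 − 241) = -162/-228 = 0.71053.
Check on R: (84 − 174)/(47 − 174) = 0.7087 ✓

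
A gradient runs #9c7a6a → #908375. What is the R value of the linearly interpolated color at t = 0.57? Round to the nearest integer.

R₁ = 156 (from #9c7a6a), R₂ = 144 (from #908375).
R = 156 + 0.57 × (144 − 156) = 149.16 → 149

149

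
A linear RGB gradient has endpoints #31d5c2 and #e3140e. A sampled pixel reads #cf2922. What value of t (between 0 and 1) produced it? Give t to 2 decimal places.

Invert the lerp on the G channel (largest span, 193): t = (41 − 213) / (20 − 213) = -172/-193 = 0.89119.
Check on R: (207 − 49)/(227 − 49) = 0.8876 ✓

0.89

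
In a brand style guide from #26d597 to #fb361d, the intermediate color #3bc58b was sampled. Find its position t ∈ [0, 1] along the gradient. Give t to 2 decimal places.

0.10

Invert the lerp on the R channel (largest span, 213): t = (59 − 38) / (251 − 38) = 21/213 = 0.098592.
Check on G: (197 − 213)/(54 − 213) = 0.1006 ✓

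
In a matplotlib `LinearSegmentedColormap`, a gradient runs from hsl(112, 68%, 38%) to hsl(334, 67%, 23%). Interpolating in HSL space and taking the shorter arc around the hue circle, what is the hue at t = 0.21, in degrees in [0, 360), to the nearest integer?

83

Hue: 334 − 112 = 222°, but |222| > 180 so the shorter arc goes the other way: Δh = 222 − 360 = -138°.
H = 112 + 0.21 × (-138) = 83.02 → 83°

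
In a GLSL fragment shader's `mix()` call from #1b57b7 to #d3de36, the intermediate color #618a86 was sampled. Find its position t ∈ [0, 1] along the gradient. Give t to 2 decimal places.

Invert the lerp on the R channel (largest span, 184): t = (97 − 27) / (211 − 27) = 70/184 = 0.38043.
Check on G: (138 − 87)/(222 − 87) = 0.3778 ✓

0.38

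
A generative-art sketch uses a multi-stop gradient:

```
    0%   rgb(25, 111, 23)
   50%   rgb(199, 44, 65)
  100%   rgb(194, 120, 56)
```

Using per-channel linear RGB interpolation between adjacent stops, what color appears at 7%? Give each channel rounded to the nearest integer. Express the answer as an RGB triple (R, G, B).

(49, 102, 29)

7% lies between the 0% and 50% stops, so the local fraction is t = (7 − 0)/(50 − 0) = 7/50 ≈ 0.14.
R = 25 + 0.14 × (199 − 25) = 49.36 → 49
G = 111 + 0.14 × (44 − 111) = 101.62 → 102
B = 23 + 0.14 × (65 − 23) = 28.88 → 29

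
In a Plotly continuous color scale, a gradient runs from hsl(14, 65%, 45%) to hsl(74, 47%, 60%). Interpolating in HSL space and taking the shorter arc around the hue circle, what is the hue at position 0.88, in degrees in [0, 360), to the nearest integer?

Hue arc: Δh = 74 − 14 = 60° (|Δh| ≤ 180, already the shorter path).
H = 14 + 0.88 × (60) = 66.8 → 67°

67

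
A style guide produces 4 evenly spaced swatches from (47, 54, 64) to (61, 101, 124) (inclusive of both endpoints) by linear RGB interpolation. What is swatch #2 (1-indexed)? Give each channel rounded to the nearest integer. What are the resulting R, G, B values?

With 4 swatches and endpoints inclusive, swatch 2 sits at t = (2 − 1)/(4 − 1) = 1/3 ≈ 0.3333.
R = 47 + 0.3333 × (61 − 47) = 51.666 → 52
G = 54 + 0.3333 × (101 − 54) = 69.665 → 70
B = 64 + 0.3333 × (124 − 64) = 83.998 → 84

(52, 70, 84)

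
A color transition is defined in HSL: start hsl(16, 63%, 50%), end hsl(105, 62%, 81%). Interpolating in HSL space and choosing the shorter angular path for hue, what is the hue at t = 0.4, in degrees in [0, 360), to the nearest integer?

52

Hue arc: Δh = 105 − 16 = 89° (|Δh| ≤ 180, already the shorter path).
H = 16 + 0.4 × (89) = 51.6 → 52°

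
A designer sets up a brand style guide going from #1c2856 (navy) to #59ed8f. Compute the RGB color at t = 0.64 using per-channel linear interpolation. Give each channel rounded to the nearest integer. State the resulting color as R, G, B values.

(67, 166, 122)

#1c2856 → (28, 40, 86); #59ed8f → (89, 237, 143).
R = 28 + 0.64 × (89 − 28) = 28 + 0.64 × 61 = 67.04 → 67
G = 40 + 0.64 × (237 − 40) = 40 + 0.64 × 197 = 166.08 → 166
B = 86 + 0.64 × (143 − 86) = 86 + 0.64 × 57 = 122.48 → 122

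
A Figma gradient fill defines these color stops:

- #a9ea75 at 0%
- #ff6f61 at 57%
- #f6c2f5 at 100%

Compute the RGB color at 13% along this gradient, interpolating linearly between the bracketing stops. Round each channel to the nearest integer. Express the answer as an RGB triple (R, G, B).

13% lies between the 0% and 57% stops, so the local fraction is t = (13 − 0)/(57 − 0) = 13/57 ≈ 0.2281.
#a9ea75 → (169, 234, 117); #ff6f61 → (255, 111, 97).
R = 169 + 0.2281 × (255 − 169) = 188.617 → 189
G = 234 + 0.2281 × (111 − 234) = 205.944 → 206
B = 117 + 0.2281 × (97 − 117) = 112.438 → 112

(189, 206, 112)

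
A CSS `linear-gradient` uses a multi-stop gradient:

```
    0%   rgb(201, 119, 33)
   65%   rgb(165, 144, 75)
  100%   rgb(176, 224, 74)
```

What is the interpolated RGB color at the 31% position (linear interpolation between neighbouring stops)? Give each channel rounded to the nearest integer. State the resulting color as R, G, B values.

31% lies between the 0% and 65% stops, so the local fraction is t = (31 − 0)/(65 − 0) = 31/65 ≈ 0.4769.
R = 201 + 0.4769 × (165 − 201) = 183.832 → 184
G = 119 + 0.4769 × (144 − 119) = 130.923 → 131
B = 33 + 0.4769 × (75 − 33) = 53.03 → 53

(184, 131, 53)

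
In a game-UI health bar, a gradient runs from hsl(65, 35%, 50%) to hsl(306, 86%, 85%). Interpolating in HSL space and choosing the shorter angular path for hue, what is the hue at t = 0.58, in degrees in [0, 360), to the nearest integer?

356

Hue: 306 − 65 = 241°, but |241| > 180 so the shorter arc goes the other way: Δh = 241 − 360 = -119°.
H = 65 + 0.58 × (-119) = -4.02 → -4 → -4 mod 360 = 356°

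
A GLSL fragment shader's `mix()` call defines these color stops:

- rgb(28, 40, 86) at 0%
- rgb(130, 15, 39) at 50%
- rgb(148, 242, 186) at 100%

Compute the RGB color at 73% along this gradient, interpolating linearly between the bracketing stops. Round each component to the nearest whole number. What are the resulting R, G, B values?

(138, 119, 107)

73% lies between the 50% and 100% stops, so the local fraction is t = (73 − 50)/(100 − 50) = 23/50 ≈ 0.46.
R = 130 + 0.46 × (148 − 130) = 138.28 → 138
G = 15 + 0.46 × (242 − 15) = 119.42 → 119
B = 39 + 0.46 × (186 − 39) = 106.62 → 107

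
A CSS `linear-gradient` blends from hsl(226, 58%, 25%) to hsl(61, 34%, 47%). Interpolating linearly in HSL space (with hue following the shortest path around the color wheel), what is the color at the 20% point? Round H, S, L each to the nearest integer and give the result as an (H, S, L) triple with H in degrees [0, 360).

Hue arc: Δh = 61 − 226 = -165° (|Δh| ≤ 180, already the shorter path).
H = 226 + 0.2 × (-165) = 193 → 193°
S = 58 + 0.2 × (34 − 58) = 53.2 → 53%
L = 25 + 0.2 × (47 − 25) = 29.4 → 29%

(193, 53, 29)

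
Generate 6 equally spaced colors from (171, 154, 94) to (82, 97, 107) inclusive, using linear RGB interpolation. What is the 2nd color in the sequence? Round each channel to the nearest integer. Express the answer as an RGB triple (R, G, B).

(153, 143, 97)

With 6 swatches and endpoints inclusive, swatch 2 sits at t = (2 − 1)/(6 − 1) = 1/5 ≈ 0.2.
R = 171 + 0.2 × (82 − 171) = 153.2 → 153
G = 154 + 0.2 × (97 − 154) = 142.6 → 143
B = 94 + 0.2 × (107 − 94) = 96.6 → 97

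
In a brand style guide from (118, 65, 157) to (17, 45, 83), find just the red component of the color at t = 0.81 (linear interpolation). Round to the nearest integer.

R = 118 + 0.81 × (17 − 118) = 36.19 → 36

36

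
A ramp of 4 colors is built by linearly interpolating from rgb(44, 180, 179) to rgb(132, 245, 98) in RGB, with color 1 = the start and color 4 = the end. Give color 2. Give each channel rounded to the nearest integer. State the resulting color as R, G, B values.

With 4 swatches and endpoints inclusive, swatch 2 sits at t = (2 − 1)/(4 − 1) = 1/3 ≈ 0.3333.
R = 44 + 0.3333 × (132 − 44) = 73.33 → 73
G = 180 + 0.3333 × (245 − 180) = 201.665 → 202
B = 179 + 0.3333 × (98 − 179) = 152.003 → 152

(73, 202, 152)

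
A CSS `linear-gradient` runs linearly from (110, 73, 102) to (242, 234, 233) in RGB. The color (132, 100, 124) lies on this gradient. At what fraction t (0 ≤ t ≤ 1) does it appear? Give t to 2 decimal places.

0.17

Invert the lerp on the G channel (largest span, 161): t = (100 − 73) / (234 − 73) = 27/161 = 0.1677.
Check on R: (132 − 110)/(242 − 110) = 0.1667 ✓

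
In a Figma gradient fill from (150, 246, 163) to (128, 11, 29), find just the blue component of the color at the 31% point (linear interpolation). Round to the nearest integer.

B = 163 + 0.31 × (29 − 163) = 121.46 → 121

121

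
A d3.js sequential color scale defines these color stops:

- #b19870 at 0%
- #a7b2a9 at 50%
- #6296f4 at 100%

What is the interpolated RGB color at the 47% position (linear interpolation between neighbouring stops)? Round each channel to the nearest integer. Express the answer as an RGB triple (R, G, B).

(168, 176, 166)

47% lies between the 0% and 50% stops, so the local fraction is t = (47 − 0)/(50 − 0) = 47/50 ≈ 0.94.
#b19870 → (177, 152, 112); #a7b2a9 → (167, 178, 169).
R = 177 + 0.94 × (167 − 177) = 167.6 → 168
G = 152 + 0.94 × (178 − 152) = 176.44 → 176
B = 112 + 0.94 × (169 − 112) = 165.58 → 166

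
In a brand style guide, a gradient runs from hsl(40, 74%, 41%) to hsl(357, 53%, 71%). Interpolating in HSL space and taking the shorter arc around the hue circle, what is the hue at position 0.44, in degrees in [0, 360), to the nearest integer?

Hue: 357 − 40 = 317°, but |317| > 180 so the shorter arc goes the other way: Δh = 317 − 360 = -43°.
H = 40 + 0.44 × (-43) = 21.08 → 21°

21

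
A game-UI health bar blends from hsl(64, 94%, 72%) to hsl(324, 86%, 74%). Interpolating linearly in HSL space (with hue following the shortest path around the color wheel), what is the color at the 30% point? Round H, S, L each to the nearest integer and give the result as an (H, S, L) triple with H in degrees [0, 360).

Hue: 324 − 64 = 260°, but |260| > 180 so the shorter arc goes the other way: Δh = 260 − 360 = -100°.
H = 64 + 0.3 × (-100) = 34 → 34°
S = 94 + 0.3 × (86 − 94) = 91.6 → 92%
L = 72 + 0.3 × (74 − 72) = 72.6 → 73%

(34, 92, 73)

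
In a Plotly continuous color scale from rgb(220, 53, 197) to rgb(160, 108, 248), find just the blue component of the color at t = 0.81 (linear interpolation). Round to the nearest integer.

B = 197 + 0.81 × (248 − 197) = 238.31 → 238

238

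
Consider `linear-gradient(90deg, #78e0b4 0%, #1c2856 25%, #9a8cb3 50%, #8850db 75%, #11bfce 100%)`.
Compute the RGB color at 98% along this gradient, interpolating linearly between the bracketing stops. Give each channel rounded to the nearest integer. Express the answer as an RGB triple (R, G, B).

98% lies between the 75% and 100% stops, so the local fraction is t = (98 − 75)/(100 − 75) = 23/25 ≈ 0.92.
#8850db → (136, 80, 219); #11bfce → (17, 191, 206).
R = 136 + 0.92 × (17 − 136) = 26.52 → 27
G = 80 + 0.92 × (191 − 80) = 182.12 → 182
B = 219 + 0.92 × (206 − 219) = 207.04 → 207

(27, 182, 207)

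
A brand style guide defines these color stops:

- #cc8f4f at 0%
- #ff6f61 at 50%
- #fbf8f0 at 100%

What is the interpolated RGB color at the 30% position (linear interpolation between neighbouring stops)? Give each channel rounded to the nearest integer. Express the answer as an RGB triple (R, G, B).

(235, 124, 90)

30% lies between the 0% and 50% stops, so the local fraction is t = (30 − 0)/(50 − 0) = 30/50 ≈ 0.6.
#cc8f4f → (204, 143, 79); #ff6f61 → (255, 111, 97).
R = 204 + 0.6 × (255 − 204) = 234.6 → 235
G = 143 + 0.6 × (111 − 143) = 123.8 → 124
B = 79 + 0.6 × (97 − 79) = 89.8 → 90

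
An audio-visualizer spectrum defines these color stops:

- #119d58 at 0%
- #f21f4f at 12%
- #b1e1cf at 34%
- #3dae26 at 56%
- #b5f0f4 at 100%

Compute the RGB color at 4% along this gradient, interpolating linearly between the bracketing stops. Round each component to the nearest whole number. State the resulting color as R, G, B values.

4% lies between the 0% and 12% stops, so the local fraction is t = (4 − 0)/(12 − 0) = 4/12 ≈ 0.3333.
#119d58 → (17, 157, 88); #f21f4f → (242, 31, 79).
R = 17 + 0.3333 × (242 − 17) = 91.992 → 92
G = 157 + 0.3333 × (31 − 157) = 115.004 → 115
B = 88 + 0.3333 × (79 − 88) = 85 → 85

(92, 115, 85)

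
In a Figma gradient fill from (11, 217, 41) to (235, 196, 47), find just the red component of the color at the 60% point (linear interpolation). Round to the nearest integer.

145

R = 11 + 0.6 × (235 − 11) = 145.4 → 145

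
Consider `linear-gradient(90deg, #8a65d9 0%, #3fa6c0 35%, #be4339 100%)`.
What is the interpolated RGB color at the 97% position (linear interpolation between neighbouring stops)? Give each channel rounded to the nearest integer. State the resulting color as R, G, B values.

97% lies between the 35% and 100% stops, so the local fraction is t = (97 − 35)/(100 − 35) = 62/65 ≈ 0.9538.
#3fa6c0 → (63, 166, 192); #be4339 → (190, 67, 57).
R = 63 + 0.9538 × (190 − 63) = 184.133 → 184
G = 166 + 0.9538 × (67 − 166) = 71.574 → 72
B = 192 + 0.9538 × (57 − 192) = 63.237 → 63

(184, 72, 63)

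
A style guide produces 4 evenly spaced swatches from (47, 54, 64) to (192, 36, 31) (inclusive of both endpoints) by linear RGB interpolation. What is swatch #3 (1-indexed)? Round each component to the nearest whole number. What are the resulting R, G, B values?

(144, 42, 42)

With 4 swatches and endpoints inclusive, swatch 3 sits at t = (3 − 1)/(4 − 1) = 2/3 ≈ 0.6667.
R = 47 + 0.6667 × (192 − 47) = 143.671 → 144
G = 54 + 0.6667 × (36 − 54) = 41.999 → 42
B = 64 + 0.6667 × (31 − 64) = 41.999 → 42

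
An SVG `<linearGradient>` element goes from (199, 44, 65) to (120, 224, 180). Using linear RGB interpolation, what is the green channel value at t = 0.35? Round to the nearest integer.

107

G = 44 + 0.35 × (224 − 44) = 107 → 107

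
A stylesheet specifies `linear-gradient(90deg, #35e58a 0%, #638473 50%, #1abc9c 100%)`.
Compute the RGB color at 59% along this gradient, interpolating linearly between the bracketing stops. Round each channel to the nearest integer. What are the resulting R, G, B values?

59% lies between the 50% and 100% stops, so the local fraction is t = (59 − 50)/(100 − 50) = 9/50 ≈ 0.18.
#638473 → (99, 132, 115); #1abc9c → (26, 188, 156).
R = 99 + 0.18 × (26 − 99) = 85.86 → 86
G = 132 + 0.18 × (188 − 132) = 142.08 → 142
B = 115 + 0.18 × (156 − 115) = 122.38 → 122

(86, 142, 122)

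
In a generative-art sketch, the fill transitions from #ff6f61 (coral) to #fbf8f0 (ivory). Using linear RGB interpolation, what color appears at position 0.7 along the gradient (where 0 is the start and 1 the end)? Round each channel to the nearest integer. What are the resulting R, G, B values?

#ff6f61 → (255, 111, 97); #fbf8f0 → (251, 248, 240).
R = 255 + 0.7 × (251 − 255) = 255 + 0.7 × -4 = 252.2 → 252
G = 111 + 0.7 × (248 − 111) = 111 + 0.7 × 137 = 206.9 → 207
B = 97 + 0.7 × (240 − 97) = 97 + 0.7 × 143 = 197.1 → 197

(252, 207, 197)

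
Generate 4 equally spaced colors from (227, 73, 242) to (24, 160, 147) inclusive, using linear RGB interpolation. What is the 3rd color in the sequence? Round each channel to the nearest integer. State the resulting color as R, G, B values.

With 4 swatches and endpoints inclusive, swatch 3 sits at t = (3 − 1)/(4 − 1) = 2/3 ≈ 0.6667.
R = 227 + 0.6667 × (24 − 227) = 91.66 → 92
G = 73 + 0.6667 × (160 − 73) = 131.003 → 131
B = 242 + 0.6667 × (147 − 242) = 178.663 → 179

(92, 131, 179)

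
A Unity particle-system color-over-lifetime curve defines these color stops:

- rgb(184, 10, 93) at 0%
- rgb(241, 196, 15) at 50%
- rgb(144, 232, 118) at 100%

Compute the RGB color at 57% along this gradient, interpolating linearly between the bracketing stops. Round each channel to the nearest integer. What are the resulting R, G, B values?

(227, 201, 29)

57% lies between the 50% and 100% stops, so the local fraction is t = (57 − 50)/(100 − 50) = 7/50 ≈ 0.14.
R = 241 + 0.14 × (144 − 241) = 227.42 → 227
G = 196 + 0.14 × (232 − 196) = 201.04 → 201
B = 15 + 0.14 × (118 − 15) = 29.42 → 29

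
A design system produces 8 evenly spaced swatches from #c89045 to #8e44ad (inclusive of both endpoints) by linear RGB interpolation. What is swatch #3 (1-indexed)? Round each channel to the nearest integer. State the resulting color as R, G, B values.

With 8 swatches and endpoints inclusive, swatch 3 sits at t = (3 − 1)/(8 − 1) = 2/7 ≈ 0.2857.
#c89045 → (200, 144, 69); #8e44ad → (142, 68, 173).
R = 200 + 0.2857 × (142 − 200) = 183.429 → 183
G = 144 + 0.2857 × (68 − 144) = 122.287 → 122
B = 69 + 0.2857 × (173 − 69) = 98.713 → 99

(183, 122, 99)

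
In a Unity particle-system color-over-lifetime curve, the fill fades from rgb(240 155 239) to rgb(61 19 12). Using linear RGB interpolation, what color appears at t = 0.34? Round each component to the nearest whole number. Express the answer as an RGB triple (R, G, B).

R = 240 + 0.34 × (61 − 240) = 240 + 0.34 × -179 = 179.14 → 179
G = 155 + 0.34 × (19 − 155) = 155 + 0.34 × -136 = 108.76 → 109
B = 239 + 0.34 × (12 − 239) = 239 + 0.34 × -227 = 161.82 → 162
So the blended color is (179, 109, 162), about #b36da2.

(179, 109, 162)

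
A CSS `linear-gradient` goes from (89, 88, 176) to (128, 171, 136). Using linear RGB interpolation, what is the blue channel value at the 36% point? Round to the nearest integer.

B = 176 + 0.36 × (136 − 176) = 161.6 → 162

162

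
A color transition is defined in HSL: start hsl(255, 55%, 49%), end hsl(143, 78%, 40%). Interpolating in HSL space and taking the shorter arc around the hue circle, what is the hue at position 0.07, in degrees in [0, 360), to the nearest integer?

247

Hue arc: Δh = 143 − 255 = -112° (|Δh| ≤ 180, already the shorter path).
H = 255 + 0.07 × (-112) = 247.16 → 247°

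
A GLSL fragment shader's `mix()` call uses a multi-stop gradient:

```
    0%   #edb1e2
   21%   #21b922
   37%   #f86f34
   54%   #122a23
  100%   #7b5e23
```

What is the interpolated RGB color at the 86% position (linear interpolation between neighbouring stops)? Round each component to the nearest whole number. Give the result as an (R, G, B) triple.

(91, 78, 35)

86% lies between the 54% and 100% stops, so the local fraction is t = (86 − 54)/(100 − 54) = 32/46 ≈ 0.6957.
#122a23 → (18, 42, 35); #7b5e23 → (123, 94, 35).
R = 18 + 0.6957 × (123 − 18) = 91.049 → 91
G = 42 + 0.6957 × (94 − 42) = 78.176 → 78
B = 35 + 0.6957 × (35 − 35) = 35 → 35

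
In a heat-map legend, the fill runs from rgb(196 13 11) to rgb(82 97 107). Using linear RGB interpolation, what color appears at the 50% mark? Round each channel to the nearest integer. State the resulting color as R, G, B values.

(139, 55, 59)

50% corresponds to t = 0.5.
R = 196 + 0.5 × (82 − 196) = 196 + 0.5 × -114 = 139 → 139
G = 13 + 0.5 × (97 − 13) = 13 + 0.5 × 84 = 55 → 55
B = 11 + 0.5 × (107 − 11) = 11 + 0.5 × 96 = 59 → 59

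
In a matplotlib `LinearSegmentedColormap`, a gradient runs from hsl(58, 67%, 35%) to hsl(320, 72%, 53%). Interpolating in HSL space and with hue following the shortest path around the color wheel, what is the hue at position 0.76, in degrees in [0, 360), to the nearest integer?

344

Hue: 320 − 58 = 262°, but |262| > 180 so the shorter arc goes the other way: Δh = 262 − 360 = -98°.
H = 58 + 0.76 × (-98) = -16.48 → -16 → -16 mod 360 = 344°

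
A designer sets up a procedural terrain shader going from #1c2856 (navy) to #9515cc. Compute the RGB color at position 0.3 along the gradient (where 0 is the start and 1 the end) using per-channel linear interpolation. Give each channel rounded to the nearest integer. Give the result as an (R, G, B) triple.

#1c2856 → (28, 40, 86); #9515cc → (149, 21, 204).
R = 28 + 0.3 × (149 − 28) = 28 + 0.3 × 121 = 64.3 → 64
G = 40 + 0.3 × (21 − 40) = 40 + 0.3 × -19 = 34.3 → 34
B = 86 + 0.3 × (204 − 86) = 86 + 0.3 × 118 = 121.4 → 121

(64, 34, 121)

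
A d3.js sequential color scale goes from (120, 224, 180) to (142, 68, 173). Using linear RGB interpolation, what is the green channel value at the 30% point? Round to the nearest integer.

G = 224 + 0.3 × (68 − 224) = 177.2 → 177

177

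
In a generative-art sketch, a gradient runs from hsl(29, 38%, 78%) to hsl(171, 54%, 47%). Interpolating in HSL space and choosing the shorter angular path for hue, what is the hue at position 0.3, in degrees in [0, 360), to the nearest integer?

Hue arc: Δh = 171 − 29 = 142° (|Δh| ≤ 180, already the shorter path).
H = 29 + 0.3 × (142) = 71.6 → 72°

72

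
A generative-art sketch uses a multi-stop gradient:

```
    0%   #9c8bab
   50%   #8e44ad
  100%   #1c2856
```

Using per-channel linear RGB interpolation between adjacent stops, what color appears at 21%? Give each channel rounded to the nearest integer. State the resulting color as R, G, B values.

(150, 109, 172)

21% lies between the 0% and 50% stops, so the local fraction is t = (21 − 0)/(50 − 0) = 21/50 ≈ 0.42.
#9c8bab → (156, 139, 171); #8e44ad → (142, 68, 173).
R = 156 + 0.42 × (142 − 156) = 150.12 → 150
G = 139 + 0.42 × (68 − 139) = 109.18 → 109
B = 171 + 0.42 × (173 − 171) = 171.84 → 172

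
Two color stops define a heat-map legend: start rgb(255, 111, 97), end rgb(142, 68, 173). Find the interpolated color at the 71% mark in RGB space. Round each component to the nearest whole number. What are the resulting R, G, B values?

(175, 80, 151)

71% corresponds to t = 0.71.
R = 255 + 0.71 × (142 − 255) = 255 + 0.71 × -113 = 174.77 → 175
G = 111 + 0.71 × (68 − 111) = 111 + 0.71 × -43 = 80.47 → 80
B = 97 + 0.71 × (173 − 97) = 97 + 0.71 × 76 = 150.96 → 151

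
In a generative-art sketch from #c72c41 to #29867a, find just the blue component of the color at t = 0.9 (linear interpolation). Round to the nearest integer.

116

B₁ = 65 (from #c72c41), B₂ = 122 (from #29867a).
B = 65 + 0.9 × (122 − 65) = 116.3 → 116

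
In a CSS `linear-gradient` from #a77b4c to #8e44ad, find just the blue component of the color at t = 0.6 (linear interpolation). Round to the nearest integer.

B₁ = 76 (from #a77b4c), B₂ = 173 (from #8e44ad).
B = 76 + 0.6 × (173 − 76) = 134.2 → 134

134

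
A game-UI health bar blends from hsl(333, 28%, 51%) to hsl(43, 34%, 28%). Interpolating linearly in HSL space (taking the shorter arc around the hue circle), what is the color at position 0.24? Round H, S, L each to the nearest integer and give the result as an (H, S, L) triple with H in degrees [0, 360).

Hue: 43 − 333 = -290°, but |-290| > 180 so the shorter arc goes the other way: Δh = -290 + 360 = 70°.
H = 333 + 0.24 × (70) = 349.8 → 350°
S = 28 + 0.24 × (34 − 28) = 29.44 → 29%
L = 51 + 0.24 × (28 − 51) = 45.48 → 45%

(350, 29, 45)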